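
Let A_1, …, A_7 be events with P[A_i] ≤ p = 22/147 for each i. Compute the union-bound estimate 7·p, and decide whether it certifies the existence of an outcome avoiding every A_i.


Union bound: P[∪_{i=1}^{7} A_i] ≤ Σ_i P[A_i] ≤ 7·p = 7·(22/147) = 22/21.
Numerically: 22/21 ≈ 1.0476190.
Is 22/21 < 1? NO.
Since the bound 22/21 is ≥ 1, the union bound is uninformative here; it does NOT by itself certify existence.

7·p = 22/21 ≈ 1.0476190; existence NOT certified by the union bound.


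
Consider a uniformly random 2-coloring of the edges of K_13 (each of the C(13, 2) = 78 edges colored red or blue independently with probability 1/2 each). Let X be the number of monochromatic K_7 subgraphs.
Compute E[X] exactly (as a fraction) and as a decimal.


Let X = Σ_S X_S over the C(13, 7) = 1716 subsets S of size 7, where X_S = 1 if the K_7 on S is monochromatic.
For a fixed S, the K_7 on S has C(7, 2) = 21 edges. P[all 21 edges red] = (1/2)^21, and likewise for blue, so P[monochromatic] = 2·(1/2)^21 = 2^{1 − 21} = 1/1048576.
By linearity of expectation: E[X] = C(13, 7) · 2^{1 − 21} = 1716 · 1/1048576 = 429/262144.
Numerically: E[X] ≈ 0.001637.

E[X] = C(13,7)·2^(1−C(7,2)) = 429/262144 ≈ 0.001637.


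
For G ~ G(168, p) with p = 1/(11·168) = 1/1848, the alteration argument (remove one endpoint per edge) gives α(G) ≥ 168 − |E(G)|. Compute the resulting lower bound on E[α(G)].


E[|E(G)|] = C(168, 2)·p = 14028 · (1/1848) = 167/22.
E[α(G)] ≥ n − E[|E(G)|] = 168 − 167/22 = 3529/22.
Numerically: ≈ 160.409091.
(This is only a lower bound; the true E[α(G)] may be larger.)

E[α(G)] ≥ 3529/22 ≈ 160.409091.


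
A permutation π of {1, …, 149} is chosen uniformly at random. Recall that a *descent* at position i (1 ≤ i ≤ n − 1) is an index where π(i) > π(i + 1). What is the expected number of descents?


Write X = Σ X_I over i = 1, …, 148, with X_I the indicator of one descent.
There are 148 indicators.
For each fixed i, the pair (π(i), π(i+1)) is a uniformly random ordered pair of distinct values from {1, …, 149}; by symmetry P[π(i) > π(i+1)] = 1/2.
By linearity: E[X] = 148 · (1/2) = (149 − 1) · (1/2) = 74 ≈ 74.000000.

E[X] = 74 = 74.000000.


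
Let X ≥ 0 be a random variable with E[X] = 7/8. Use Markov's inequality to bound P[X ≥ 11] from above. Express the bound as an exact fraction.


μ = E[X] = 7/8, a = 11.
Markov: P[X ≥ 11] ≤ μ/a = (7/8)/11 = 7/88.
Numerically: ≈ 0.079545.
(Since a = 11 > μ = 0.875000, the bound 7/88 is < 1 and informative.)

P[X ≥ 11] ≤ 7/88 ≈ 0.079545.


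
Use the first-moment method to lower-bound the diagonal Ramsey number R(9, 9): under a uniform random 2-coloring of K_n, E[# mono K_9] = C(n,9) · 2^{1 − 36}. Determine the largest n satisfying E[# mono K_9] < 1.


We need C(n, 9) · 2^{1 − 36} < 1, i.e. C(n, 9) < 2^{36 − 1} = 34359738368.
Check values of n near the boundary:
  n = 63: C(63, 9) = 23667689815; 23667689815 < 34359738368? YES
  n = 64: C(64, 9) = 27540584512; 27540584512 < 34359738368? YES
  n = 65: C(65, 9) = 31966749880; 31966749880 < 34359738368? YES
  n = 66: C(66, 9) = 37014131440; 37014131440 < 34359738368? NO
  n = 67: C(67, 9) = 42757703560; 42757703560 < 34359738368? NO
The largest n with C(n, 9) < 34359738368 is n = 65 (where E[X] = 3995843735/4294967296 ≈ 0.9303549). Hence R(9, 9) > 65, i.e. R(9, 9) ≥ 66.

Largest n = 65; hence R(9, 9) > 65.


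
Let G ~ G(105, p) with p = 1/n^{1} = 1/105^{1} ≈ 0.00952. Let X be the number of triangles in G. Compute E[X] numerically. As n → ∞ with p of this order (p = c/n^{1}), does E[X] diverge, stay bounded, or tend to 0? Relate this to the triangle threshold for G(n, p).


Number of potential triangles: C(105, 3) = 187460.
Each occurs with probability p³ ≈ (0.00952)³ ≈ 8.63838e-07.
By linearity: E[X] = C(105, 3)·p³ ≈ 187460 · 8.63838e-07 ≈ 0.162.
Here α = 1, so p = 1/n is exactly at the triangle threshold p ~ 1/n. Asymptotically E[X] → c³/6 = 1³/6 = 1/6 ≈ 0.167, a bounded constant. In this regime the triangle count is asymptotically Poisson(c³/6).

E[X] ≈ 0.162; in regime p = Θ(1/n^{1}) E[X] stays bounded (at the triangle threshold p ~ 1/n).


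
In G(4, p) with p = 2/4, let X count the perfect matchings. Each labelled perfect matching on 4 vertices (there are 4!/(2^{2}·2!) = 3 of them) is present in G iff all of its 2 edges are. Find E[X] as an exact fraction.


K_4 has 4!/(2^{2}·2!) = 3 labelled perfect matchings.
For each such perfect matching H, let X_H = 1 if all 2 edges of H are present in G. Then P[X_H = 1] = p^{2} = (1/2)^{2} = 1/4.
By linearity of expectation: E[X] = Σ_H E[X_H] = 3 · p^{2} = 3 · 1/4 = 3/4.
Numerically: E[X] ≈ 0.75.

E[X] = 3 · (1/2)^{2} = 3/4 ≈ 0.75.


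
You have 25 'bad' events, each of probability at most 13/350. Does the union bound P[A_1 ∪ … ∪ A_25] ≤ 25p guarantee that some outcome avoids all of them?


Union bound: P[∪_{i=1}^{25} A_i] ≤ Σ_i P[A_i] ≤ 25·p = 25·(13/350) = 13/14.
Numerically: 13/14 ≈ 0.9286.
Is 13/14 < 1? YES.
Since P[∪ A_i] ≤ 13/14 < 1, the complement has P[∩ A_i^c] ≥ 1 − 13/14 = 1/14 > 0, so some outcome avoids every A_i.

25·p = 13/14 ≈ 0.9286; existence CERTIFIED by the union bound.


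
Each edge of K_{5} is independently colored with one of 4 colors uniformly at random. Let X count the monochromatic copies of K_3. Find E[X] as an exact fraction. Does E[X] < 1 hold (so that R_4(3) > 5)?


E[X] = C(5, 3) · 4^{1 − 3} = 10 · 4^{−2} = 10/16.
As a reduced fraction: E[X] = 5/8 ≈ 0.6250000.
Is E[X] < 1? YES.
Since E[X] < 1, there exists a 4-coloring of K_{5} with no monochromatic K_3; hence R_4(3) > 5.

E[X] = 5/8 ≈ 0.6250000; E[X] < 1, so R_4(3) > 5.


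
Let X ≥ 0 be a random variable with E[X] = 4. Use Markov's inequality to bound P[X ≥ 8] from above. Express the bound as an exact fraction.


μ = E[X] = 4, a = 8.
Markov: P[X ≥ 8] ≤ μ/a = (4)/8 = 1/2.
Numerically: ≈ 0.500000.
(Since a = 8 > μ = 4.000000, the bound 1/2 is < 1 and informative.)

P[X ≥ 8] ≤ 1/2 ≈ 0.500000.


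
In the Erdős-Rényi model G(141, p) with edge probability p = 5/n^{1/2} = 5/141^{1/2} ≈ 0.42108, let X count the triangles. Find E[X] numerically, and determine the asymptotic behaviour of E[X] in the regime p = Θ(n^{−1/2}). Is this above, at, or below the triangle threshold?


Number of potential triangles: C(141, 3) = 457310.
Each occurs with probability p³ ≈ (0.42108)³ ≈ 7.4658858e-02.
By linearity: E[X] = C(141, 3)·p³ ≈ 457310 · 7.4658858e-02 ≈ 34142.24247.
Since α = 1/2 < 1, p = c/n^{1/2} ≫ 1/n is above the triangle threshold p ~ 1/n. Asymptotically E[X] ~ (c³/6)·n^{3(1−α)} = (5³/6)·n^{1.5} → ∞; triangles are abundant w.h.p.

E[X] ≈ 34142.24247; in regime p = Θ(1/n^{1/2}) E[X] diverges (above the triangle threshold p ~ 1/n).


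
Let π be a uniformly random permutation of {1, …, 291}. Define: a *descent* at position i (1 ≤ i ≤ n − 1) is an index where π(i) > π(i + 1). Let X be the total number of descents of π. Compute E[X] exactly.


Write X = Σ X_I over i = 1, …, 290, with X_I the indicator of one descent.
There are 290 indicators.
For each fixed i, the pair (π(i), π(i+1)) is a uniformly random ordered pair of distinct values from {1, …, 291}; by symmetry P[π(i) > π(i+1)] = 1/2.
By linearity: E[X] = 290 · (1/2) = (291 − 1) · (1/2) = 145 ≈ 145.000000.

E[X] = 145 = 145.000000.


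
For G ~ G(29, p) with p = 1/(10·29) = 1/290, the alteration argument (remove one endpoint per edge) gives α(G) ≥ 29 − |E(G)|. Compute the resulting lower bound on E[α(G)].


E[|E(G)|] = C(29, 2)·p = 406 · (1/290) = 7/5.
E[α(G)] ≥ n − E[|E(G)|] = 29 − 7/5 = 138/5.
Numerically: ≈ 27.6000.
(This is only a lower bound; the true E[α(G)] may be larger.)

E[α(G)] ≥ 138/5 ≈ 27.6000.


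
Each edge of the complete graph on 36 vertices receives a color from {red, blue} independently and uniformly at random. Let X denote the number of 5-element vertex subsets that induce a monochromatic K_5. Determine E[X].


Let X = Σ_S X_S over the C(36, 5) = 376992 subsets S of size 5, where X_S = 1 if the K_5 on S is monochromatic.
For a fixed S, the K_5 on S has C(5, 2) = 10 edges. P[all 10 edges red] = (1/2)^10, and likewise for blue, so P[monochromatic] = 2·(1/2)^10 = 2^{1 − 10} = 1/512.
Summing: E[X] = C(36, 5) · 2^{1 − 10} = 376992 · 1/512 = 11781/16.
Numerically: E[X] ≈ 736.3125.

E[X] = C(36,5)·2^(1−C(5,2)) = 11781/16 ≈ 736.3125.


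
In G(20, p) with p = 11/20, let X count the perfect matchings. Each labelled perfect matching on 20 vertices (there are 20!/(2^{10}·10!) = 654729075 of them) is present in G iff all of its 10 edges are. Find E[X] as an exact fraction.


K_20 has 20!/(2^{10}·10!) = 654729075 labelled perfect matchings.
For each such perfect matching H, let X_H = 1 if all 10 edges of H are present in G. Then P[X_H = 1] = p^{10} = (11/20)^{10} = 25937424601/10240000000000.
Summing the indicators: E[X] = Σ_H E[X_H] = 654729075 · p^{10} = 654729075 · 25937424601/10240000000000 = 679279440675798963/409600000000.
Numerically: E[X] ≈ 1.6584e+06.

E[X] = 654729075 · (11/20)^{10} = 679279440675798963/409600000000 ≈ 1.6584e+06.


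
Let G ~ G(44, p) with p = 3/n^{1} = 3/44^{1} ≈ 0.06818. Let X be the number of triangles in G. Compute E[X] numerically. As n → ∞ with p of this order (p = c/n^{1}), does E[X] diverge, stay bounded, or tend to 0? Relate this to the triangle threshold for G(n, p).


Number of potential triangles: C(44, 3) = 13244.
Each occurs with probability p³ ≈ (0.06818)³ ≈ 3.169609e-04.
By linearity: E[X] = C(44, 3)·p³ ≈ 13244 · 3.169609e-04 ≈ 4.1978.
Here α = 1, so p = 3/n is exactly at the triangle threshold p ~ 1/n. Asymptotically E[X] → c³/6 = 3³/6 = 9/2 ≈ 4.5000, a bounded constant. In this regime the triangle count is asymptotically Poisson(c³/6).

E[X] ≈ 4.1978; in regime p = Θ(1/n^{1}) E[X] stays bounded (at the triangle threshold p ~ 1/n).


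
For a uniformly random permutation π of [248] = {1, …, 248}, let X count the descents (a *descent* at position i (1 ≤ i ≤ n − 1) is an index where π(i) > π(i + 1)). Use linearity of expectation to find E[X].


Write X = Σ X_I over i = 1, …, 247, with X_I the indicator of one descent.
There are 247 indicators.
For each fixed i, the pair (π(i), π(i+1)) is a uniformly random ordered pair of distinct values from {1, …, 248}; by symmetry P[π(i) > π(i+1)] = 1/2.
By linearity: E[X] = 247 · (1/2) = (248 − 1) · (1/2) = 247/2 ≈ 123.5000.

E[X] = 247/2 = 123.5000.


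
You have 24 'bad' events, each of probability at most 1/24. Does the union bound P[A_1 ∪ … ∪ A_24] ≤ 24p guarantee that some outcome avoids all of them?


Union bound: P[∪_{i=1}^{24} A_i] ≤ Σ_i P[A_i] ≤ 24·p = 24·(1/24) = 1.
Numerically: 1 ≈ 1.000000.
Is 1 < 1? NO.
Since the bound 1 is ≥ 1, the union bound is uninformative here; it does NOT by itself certify existence.

24·p = 1 ≈ 1.000000; existence NOT certified by the union bound.


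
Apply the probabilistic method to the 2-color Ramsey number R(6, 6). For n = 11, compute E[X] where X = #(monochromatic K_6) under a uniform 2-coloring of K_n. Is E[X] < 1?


E[X] = C(11, 6) · 2^{1 − 15} = 462 · 2^{−14} = 462/16384.
As a reduced fraction: E[X] = 231/8192 ≈ 0.0281982.
Is E[X] < 1? YES.
Since E[X] < 1, there exists a 2-coloring of K_{11} with no monochromatic K_6; hence R(6, 6) > 11.

E[X] = 231/8192 ≈ 0.0281982; E[X] < 1, so R(6, 6) > 11.


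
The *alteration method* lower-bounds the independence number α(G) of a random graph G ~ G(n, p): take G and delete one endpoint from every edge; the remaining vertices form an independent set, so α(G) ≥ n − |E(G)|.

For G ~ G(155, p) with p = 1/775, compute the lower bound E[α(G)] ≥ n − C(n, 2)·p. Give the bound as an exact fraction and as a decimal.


E[|E(G)|] = C(155, 2)·p = 11935 · (1/775) = 77/5.
E[α(G)] ≥ n − E[|E(G)|] = 155 − 77/5 = 698/5.
Numerically: ≈ 139.60000.
(This is only a lower bound; the true E[α(G)] may be larger.)

E[α(G)] ≥ 698/5 ≈ 139.60000.


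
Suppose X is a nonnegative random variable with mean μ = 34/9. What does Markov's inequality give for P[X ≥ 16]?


μ = E[X] = 34/9, a = 16.
Markov: P[X ≥ 16] ≤ μ/a = (34/9)/16 = 17/72.
Numerically: ≈ 0.2361.
(Since a = 16 > μ = 3.7778, the bound 17/72 is < 1 and informative.)

P[X ≥ 16] ≤ 17/72 ≈ 0.2361.


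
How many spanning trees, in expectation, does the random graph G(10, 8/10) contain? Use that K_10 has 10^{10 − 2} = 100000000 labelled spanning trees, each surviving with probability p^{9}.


K_10 has 10^{10 − 2} = 100000000 labelled spanning trees.
For each such spanning tree H, let X_H = 1 if all 9 edges of H are present in G. Then P[X_H = 1] = p^{9} = (4/5)^{9} = 262144/1953125.
Summing the indicators: E[X] = Σ_H E[X_H] = 100000000 · p^{9} = 100000000 · 262144/1953125 = 67108864/5.
Numerically: E[X] ≈ 1.342e+07.

E[X] = 100000000 · (4/5)^{9} = 67108864/5 ≈ 1.342e+07.


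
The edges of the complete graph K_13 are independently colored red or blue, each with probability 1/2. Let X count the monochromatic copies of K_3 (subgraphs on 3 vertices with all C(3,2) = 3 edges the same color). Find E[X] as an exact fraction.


Let X = Σ_S X_S over the C(13, 3) = 286 subsets S of size 3, where X_S = 1 if the K_3 on S is monochromatic.
For a fixed S, the K_3 on S has C(3, 2) = 3 edges. P[all 3 edges red] = (1/2)^3, and likewise for blue, so P[monochromatic] = 2·(1/2)^3 = 2^{1 − 3} = 1/4.
Summing: E[X] = C(13, 3) · 2^{1 − 3} = 286 · 1/4 = 143/2.
Numerically: E[X] ≈ 71.50000.

E[X] = C(13,3)·2^(1−C(3,2)) = 143/2 ≈ 71.50000.


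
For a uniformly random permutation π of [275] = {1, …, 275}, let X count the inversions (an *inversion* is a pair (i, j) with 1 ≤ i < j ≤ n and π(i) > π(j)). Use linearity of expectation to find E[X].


Write X = Σ X_I over the C(275, 2) = 37675 pairs i < j, with X_I the indicator of one inversion.
There are 37675 indicators.
For each fixed pair i < j, the values π(i) and π(j) are two distinct elements of {1, …, 275} in uniformly random order; by symmetry P[π(i) > π(j)] = 1/2.
By linearity: E[X] = 37675 · (1/2) = C(275, 2) · (1/2) = 37675/2 = 37675/2 ≈ 18837.5000.

E[X] = 37675/2 = 18837.5000.


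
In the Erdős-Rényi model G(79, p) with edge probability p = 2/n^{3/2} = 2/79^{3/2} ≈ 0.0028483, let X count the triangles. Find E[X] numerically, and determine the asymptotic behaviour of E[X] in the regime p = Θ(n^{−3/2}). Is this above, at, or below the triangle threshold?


Number of potential triangles: C(79, 3) = 79079.
Each occurs with probability p³ ≈ (0.0028483)³ ≈ 2.3108304e-08.
By linearity: E[X] = C(79, 3)·p³ ≈ 79079 · 2.3108304e-08 ≈ 0.00183.
Since α = 3/2 > 1, p = c/n^{3/2} = o(1/n) is below the triangle threshold p ~ 1/n. Asymptotically E[X] ~ (c³/6)·n^{3(1−α)} = (2³/6)·n^{-1.5} → 0, so by Markov's inequality G has no triangles w.h.p.

E[X] ≈ 0.00183; in regime p = Θ(1/n^{3/2}) E[X] tends to 0 (below the triangle threshold p ~ 1/n).


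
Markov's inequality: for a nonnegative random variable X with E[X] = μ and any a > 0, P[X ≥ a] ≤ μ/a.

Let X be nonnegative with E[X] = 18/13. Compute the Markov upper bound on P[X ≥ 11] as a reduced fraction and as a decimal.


μ = E[X] = 18/13, a = 11.
Markov: P[X ≥ 11] ≤ μ/a = (18/13)/11 = 18/143.
Numerically: ≈ 0.126.
(Since a = 11 > μ = 1.385, the bound 18/143 is < 1 and informative.)

P[X ≥ 11] ≤ 18/143 ≈ 0.126.


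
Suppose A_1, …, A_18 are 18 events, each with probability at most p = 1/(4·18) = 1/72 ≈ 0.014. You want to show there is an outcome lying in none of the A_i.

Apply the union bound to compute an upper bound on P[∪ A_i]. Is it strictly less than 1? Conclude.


Union bound: P[∪_{i=1}^{18} A_i] ≤ Σ_i P[A_i] ≤ 18·p = 18·(1/72) = 1/4.
Numerically: 1/4 ≈ 0.250.
Is 1/4 < 1? YES.
Since P[∪ A_i] ≤ 1/4 < 1, the complement has P[∩ A_i^c] ≥ 1 − 1/4 = 3/4 > 0, so some outcome avoids every A_i.

18·p = 1/4 ≈ 0.250; existence CERTIFIED by the union bound.


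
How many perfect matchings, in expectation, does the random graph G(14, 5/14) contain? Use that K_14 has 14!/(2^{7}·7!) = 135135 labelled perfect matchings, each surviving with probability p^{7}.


K_14 has 14!/(2^{7}·7!) = 135135 labelled perfect matchings.
For each such perfect matching H, let X_H = 1 if all 7 edges of H are present in G. Then P[X_H = 1] = p^{7} = (5/14)^{7} = 78125/105413504.
By linearity of expectation: E[X] = Σ_H E[X_H] = 135135 · p^{7} = 135135 · 78125/105413504 = 1508203125/15059072.
Numerically: E[X] ≈ 100.2.

E[X] = 135135 · (5/14)^{7} = 1508203125/15059072 ≈ 100.2.


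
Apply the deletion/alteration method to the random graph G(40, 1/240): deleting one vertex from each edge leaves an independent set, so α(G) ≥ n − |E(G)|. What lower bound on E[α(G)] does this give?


E[|E(G)|] = C(40, 2)·p = 780 · (1/240) = 13/4.
E[α(G)] ≥ n − E[|E(G)|] = 40 − 13/4 = 147/4.
Numerically: ≈ 36.75000.
(This is only a lower bound; the true E[α(G)] may be larger.)

E[α(G)] ≥ 147/4 ≈ 36.75000.


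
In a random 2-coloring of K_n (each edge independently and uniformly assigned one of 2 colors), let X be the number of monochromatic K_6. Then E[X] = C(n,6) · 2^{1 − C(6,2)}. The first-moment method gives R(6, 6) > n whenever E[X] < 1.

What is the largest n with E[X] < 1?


We need C(n, 6) · 2^{1 − 15} < 1, i.e. C(n, 6) < 2^{15 − 1} = 16384.
Check values of n near the boundary:
  n = 14: C(14, 6) = 3003; 3003 < 16384? YES
  n = 15: C(15, 6) = 5005; 5005 < 16384? YES
  n = 16: C(16, 6) = 8008; 8008 < 16384? YES
  n = 17: C(17, 6) = 12376; 12376 < 16384? YES
  n = 18: C(18, 6) = 18564; 18564 < 16384? NO
The largest n with C(n, 6) < 16384 is n = 17 (where E[X] = 1547/2048 ≈ 0.755371). Hence R(6, 6) > 17, i.e. R(6, 6) ≥ 18.

Largest n = 17; hence R(6, 6) > 17.


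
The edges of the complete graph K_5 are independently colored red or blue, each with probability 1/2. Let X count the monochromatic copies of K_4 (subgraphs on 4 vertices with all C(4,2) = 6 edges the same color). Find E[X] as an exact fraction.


Let X = Σ_S X_S over the C(5, 4) = 5 subsets S of size 4, where X_S = 1 if the K_4 on S is monochromatic.
For a fixed S, the K_4 on S has C(4, 2) = 6 edges. P[all 6 edges red] = (1/2)^6, and likewise for blue, so P[monochromatic] = 2·(1/2)^6 = 2^{1 − 6} = 1/32.
By linearity: E[X] = C(5, 4) · 2^{1 − 6} = 5 · 1/32 = 5/32.
Numerically: E[X] ≈ 0.1562.

E[X] = C(5,4)·2^(1−C(4,2)) = 5/32 ≈ 0.1562.


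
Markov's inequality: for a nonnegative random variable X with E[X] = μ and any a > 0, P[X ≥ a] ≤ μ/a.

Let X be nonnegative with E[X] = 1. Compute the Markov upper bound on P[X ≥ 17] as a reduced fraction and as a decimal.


μ = E[X] = 1, a = 17.
Markov: P[X ≥ 17] ≤ μ/a = (1)/17 = 1/17.
Numerically: ≈ 0.059.
(Since a = 17 > μ = 1.000, the bound 1/17 is < 1 and informative.)

P[X ≥ 17] ≤ 1/17 ≈ 0.059.


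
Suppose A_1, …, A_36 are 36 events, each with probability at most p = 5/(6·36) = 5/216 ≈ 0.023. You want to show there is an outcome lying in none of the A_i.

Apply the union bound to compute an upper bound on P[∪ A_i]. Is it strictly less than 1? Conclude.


Union bound: P[∪_{i=1}^{36} A_i] ≤ Σ_i P[A_i] ≤ 36·p = 36·(5/216) = 5/6.
Numerically: 5/6 ≈ 0.833.
Is 5/6 < 1? YES.
Since P[∪ A_i] ≤ 5/6 < 1, the complement has P[∩ A_i^c] ≥ 1 − 5/6 = 1/6 > 0, so some outcome avoids every A_i.

36·p = 5/6 ≈ 0.833; existence CERTIFIED by the union bound.


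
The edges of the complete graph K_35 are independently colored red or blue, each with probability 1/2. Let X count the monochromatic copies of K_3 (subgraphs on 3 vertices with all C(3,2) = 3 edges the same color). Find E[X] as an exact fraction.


Let X = Σ_S X_S over the C(35, 3) = 6545 subsets S of size 3, where X_S = 1 if the K_3 on S is monochromatic.
For a fixed S, the K_3 on S has C(3, 2) = 3 edges. P[all 3 edges red] = (1/2)^3, and likewise for blue, so P[monochromatic] = 2·(1/2)^3 = 2^{1 − 3} = 1/4.
By linearity of expectation: E[X] = C(35, 3) · 2^{1 − 3} = 6545 · 1/4 = 6545/4.
Numerically: E[X] ≈ 1636.250000.

E[X] = C(35,3)·2^(1−C(3,2)) = 6545/4 ≈ 1636.250000.


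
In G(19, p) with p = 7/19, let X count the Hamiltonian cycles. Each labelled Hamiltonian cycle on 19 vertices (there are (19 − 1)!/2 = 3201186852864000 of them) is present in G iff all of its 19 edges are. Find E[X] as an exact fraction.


K_19 has (19 − 1)!/2 = 3201186852864000 labelled Hamiltonian cycles.
For each such Hamiltonian cycle H, let X_H = 1 if all 19 edges of H are present in G. Then P[X_H = 1] = p^{19} = (7/19)^{19} = 11398895185373143/1978419655660313589123979.
By linearity: E[X] = Σ_H E[X_H] = 3201186852864000 · p^{19} = 3201186852864000 · 11398895185373143/1978419655660313589123979 = 36489993404591253525678231552000/1978419655660313589123979.
Numerically: E[X] ≈ 1.8444e+07.

E[X] = 3201186852864000 · (7/19)^{19} = 36489993404591253525678231552000/1978419655660313589123979 ≈ 1.8444e+07.


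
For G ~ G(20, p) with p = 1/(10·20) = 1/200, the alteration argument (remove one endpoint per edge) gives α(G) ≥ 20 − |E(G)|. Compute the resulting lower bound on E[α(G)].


E[|E(G)|] = C(20, 2)·p = 190 · (1/200) = 19/20.
E[α(G)] ≥ n − E[|E(G)|] = 20 − 19/20 = 381/20.
Numerically: ≈ 19.050.
(This is only a lower bound; the true E[α(G)] may be larger.)

E[α(G)] ≥ 381/20 ≈ 19.050.


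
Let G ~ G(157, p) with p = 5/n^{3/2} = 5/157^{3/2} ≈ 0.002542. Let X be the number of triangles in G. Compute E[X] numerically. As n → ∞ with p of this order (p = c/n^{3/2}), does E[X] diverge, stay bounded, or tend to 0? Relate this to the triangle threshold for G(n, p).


Number of potential triangles: C(157, 3) = 632710.
Each occurs with probability p³ ≈ (0.002542)³ ≈ 1.641956e-08.
By linearity: E[X] = C(157, 3)·p³ ≈ 632710 · 1.641956e-08 ≈ 0.0104.
Since α = 3/2 > 1, p = c/n^{3/2} = o(1/n) is below the triangle threshold p ~ 1/n. Asymptotically E[X] ~ (c³/6)·n^{3(1−α)} = (5³/6)·n^{-1.5} → 0, so by Markov's inequality G has no triangles w.h.p.

E[X] ≈ 0.0104; in regime p = Θ(1/n^{3/2}) E[X] tends to 0 (below the triangle threshold p ~ 1/n).


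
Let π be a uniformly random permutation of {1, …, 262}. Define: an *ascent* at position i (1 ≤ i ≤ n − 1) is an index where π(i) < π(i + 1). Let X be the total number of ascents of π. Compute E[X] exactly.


Write X = Σ X_I over i = 1, …, 261, with X_I the indicator of one ascent.
There are 261 indicators.
For each fixed i, the pair (π(i), π(i+1)) is a uniformly random ordered pair of distinct values from {1, …, 262}; by symmetry P[π(i) < π(i+1)] = 1/2.
By linearity: E[X] = 261 · (1/2) = (262 − 1) · (1/2) = 261/2 ≈ 130.500.

E[X] = 261/2 = 130.500.


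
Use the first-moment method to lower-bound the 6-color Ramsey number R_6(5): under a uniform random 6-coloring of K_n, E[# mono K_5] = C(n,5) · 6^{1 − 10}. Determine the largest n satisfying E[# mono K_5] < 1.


We need C(n, 5) · 6^{1 − 10} < 1, i.e. C(n, 5) < 6^{10 − 1} = 10077696.
Check values of n near the boundary:
  n = 61: C(61, 5) = 5949147; 5949147 < 10077696? YES
  n = 62: C(62, 5) = 6471002; 6471002 < 10077696? YES
  n = 63: C(63, 5) = 7028847; 7028847 < 10077696? YES
  n = 64: C(64, 5) = 7624512; 7624512 < 10077696? YES
  n = 65: C(65, 5) = 8259888; 8259888 < 10077696? YES
  n = 66: C(66, 5) = 8936928; 8936928 < 10077696? YES
  n = 67: C(67, 5) = 9657648; 9657648 < 10077696? YES
  n = 68: C(68, 5) = 10424128; 10424128 < 10077696? NO
  n = 69: C(69, 5) = 11238513; 11238513 < 10077696? NO
  n = 70: C(70, 5) = 12103014; 12103014 < 10077696? NO
The largest n with C(n, 5) < 10077696 is n = 67 (where E[X] = 67067/69984 ≈ 0.958319). Hence R_6(5) > 67, i.e. R_6(5) ≥ 68.

Largest n = 67; hence R_6(5) > 67.


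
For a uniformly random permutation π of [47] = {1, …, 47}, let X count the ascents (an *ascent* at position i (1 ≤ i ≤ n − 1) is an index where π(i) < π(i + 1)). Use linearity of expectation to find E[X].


Write X = Σ X_I over i = 1, …, 46, with X_I the indicator of one ascent.
There are 46 indicators.
For each fixed i, the pair (π(i), π(i+1)) is a uniformly random ordered pair of distinct values from {1, …, 47}; by symmetry P[π(i) < π(i+1)] = 1/2.
By linearity: E[X] = 46 · (1/2) = (47 − 1) · (1/2) = 23 ≈ 23.000000.

E[X] = 23 = 23.000000.


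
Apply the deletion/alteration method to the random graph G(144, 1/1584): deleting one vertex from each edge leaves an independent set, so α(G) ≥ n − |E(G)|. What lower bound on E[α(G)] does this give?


E[|E(G)|] = C(144, 2)·p = 10296 · (1/1584) = 13/2.
E[α(G)] ≥ n − E[|E(G)|] = 144 − 13/2 = 275/2.
Numerically: ≈ 137.500000.
(This is only a lower bound; the true E[α(G)] may be larger.)

E[α(G)] ≥ 275/2 ≈ 137.500000.


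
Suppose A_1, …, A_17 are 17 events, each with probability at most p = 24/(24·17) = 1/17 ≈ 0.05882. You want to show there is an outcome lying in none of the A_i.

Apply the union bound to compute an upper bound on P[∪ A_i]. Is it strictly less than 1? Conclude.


Union bound: P[∪_{i=1}^{17} A_i] ≤ Σ_i P[A_i] ≤ 17·p = 17·(1/17) = 1.
Numerically: 1 ≈ 1.00000.
Is 1 < 1? NO.
Since the bound 1 is ≥ 1, the union bound is uninformative here; it does NOT by itself certify existence.

17·p = 1 ≈ 1.00000; existence NOT certified by the union bound.


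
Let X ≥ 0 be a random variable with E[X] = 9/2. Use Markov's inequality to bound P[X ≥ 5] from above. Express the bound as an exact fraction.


μ = E[X] = 9/2, a = 5.
Markov: P[X ≥ 5] ≤ μ/a = (9/2)/5 = 9/10.
Numerically: ≈ 0.9000.
(Since a = 5 > μ = 4.5000, the bound 9/10 is < 1 and informative.)

P[X ≥ 5] ≤ 9/10 ≈ 0.9000.


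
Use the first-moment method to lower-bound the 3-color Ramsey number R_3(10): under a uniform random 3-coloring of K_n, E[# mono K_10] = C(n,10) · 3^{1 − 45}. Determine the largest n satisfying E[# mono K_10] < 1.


We need C(n, 10) · 3^{1 − 45} < 1, i.e. C(n, 10) < 3^{45 − 1} = 984770902183611232881.
Check values of n near the boundary:
  n = 567: C(567, 10) = 873787071273467749398; 873787071273467749398 < 984770902183611232881? YES
  n = 568: C(568, 10) = 889446337783744949208; 889446337783744949208 < 984770902183611232881? YES
  n = 569: C(569, 10) = 905357721286137524328; 905357721286137524328 < 984770902183611232881? YES
  n = 570: C(570, 10) = 921524823451961408691; 921524823451961408691 < 984770902183611232881? YES
  n = 571: C(571, 10) = 937951290893172842001; 937951290893172842001 < 984770902183611232881? YES
  n = 572: C(572, 10) = 954640815642161682606; 954640815642161682606 < 984770902183611232881? YES
  n = 573: C(573, 10) = 971597135635805762226; 971597135635805762226 < 984770902183611232881? YES
  n = 574: C(574, 10) = 988824035203816502691; 988824035203816502691 < 984770902183611232881? NO
The largest n with C(n, 10) < 984770902183611232881 is n = 573 (where E[X] = 35985079097622435638/36472996377170786403 ≈ 0.987). Hence R_3(10) > 573, i.e. R_3(10) ≥ 574.

Largest n = 573; hence R_3(10) > 573.


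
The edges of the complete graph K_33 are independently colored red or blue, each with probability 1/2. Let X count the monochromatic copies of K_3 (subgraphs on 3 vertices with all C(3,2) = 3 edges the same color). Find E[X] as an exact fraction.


Let X = Σ_S X_S over the C(33, 3) = 5456 subsets S of size 3, where X_S = 1 if the K_3 on S is monochromatic.
For a fixed S, the K_3 on S has C(3, 2) = 3 edges. P[all 3 edges red] = (1/2)^3, and likewise for blue, so P[monochromatic] = 2·(1/2)^3 = 2^{1 − 3} = 1/4.
By linearity: E[X] = C(33, 3) · 2^{1 − 3} = 5456 · 1/4 = 1364.
Numerically: E[X] ≈ 1364.00000.

E[X] = C(33,3)·2^(1−C(3,2)) = 1364 ≈ 1364.00000.


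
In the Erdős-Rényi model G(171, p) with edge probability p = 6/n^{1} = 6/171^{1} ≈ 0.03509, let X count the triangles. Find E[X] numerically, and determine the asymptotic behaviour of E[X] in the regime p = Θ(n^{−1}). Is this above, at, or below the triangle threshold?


Number of potential triangles: C(171, 3) = 818805.
Each occurs with probability p³ ≈ (0.03509)³ ≈ 4.319818e-05.
By linearity: E[X] = C(171, 3)·p³ ≈ 818805 · 4.319818e-05 ≈ 35.3709.
Here α = 1, so p = 6/n is exactly at the triangle threshold p ~ 1/n. Asymptotically E[X] → c³/6 = 6³/6 = 36 ≈ 36.0000, a bounded constant. In this regime the triangle count is asymptotically Poisson(c³/6).

E[X] ≈ 35.3709; in regime p = Θ(1/n^{1}) E[X] stays bounded (at the triangle threshold p ~ 1/n).


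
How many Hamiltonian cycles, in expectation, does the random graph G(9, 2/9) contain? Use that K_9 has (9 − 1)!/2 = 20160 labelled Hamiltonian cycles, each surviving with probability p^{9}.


K_9 has (9 − 1)!/2 = 20160 labelled Hamiltonian cycles.
For each such Hamiltonian cycle H, let X_H = 1 if all 9 edges of H are present in G. Then P[X_H = 1] = p^{9} = (2/9)^{9} = 512/387420489.
Summing the indicators: E[X] = Σ_H E[X_H] = 20160 · p^{9} = 20160 · 512/387420489 = 1146880/43046721.
Numerically: E[X] ≈ 0.02664.

E[X] = 20160 · (2/9)^{9} = 1146880/43046721 ≈ 0.02664.


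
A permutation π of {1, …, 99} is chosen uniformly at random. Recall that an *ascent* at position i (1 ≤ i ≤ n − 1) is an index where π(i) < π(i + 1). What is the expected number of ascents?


Write X = Σ X_I over i = 1, …, 98, with X_I the indicator of one ascent.
There are 98 indicators.
For each fixed i, the pair (π(i), π(i+1)) is a uniformly random ordered pair of distinct values from {1, …, 99}; by symmetry P[π(i) < π(i+1)] = 1/2.
By linearity: E[X] = 98 · (1/2) = (99 − 1) · (1/2) = 49 ≈ 49.0000.

E[X] = 49 = 49.0000.


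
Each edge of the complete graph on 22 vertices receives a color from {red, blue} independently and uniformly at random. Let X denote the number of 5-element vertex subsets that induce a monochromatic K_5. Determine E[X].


Let X = Σ_S X_S over the C(22, 5) = 26334 subsets S of size 5, where X_S = 1 if the K_5 on S is monochromatic.
For a fixed S, the K_5 on S has C(5, 2) = 10 edges. P[all 10 edges red] = (1/2)^10, and likewise for blue, so P[monochromatic] = 2·(1/2)^10 = 2^{1 − 10} = 1/512.
By linearity: E[X] = C(22, 5) · 2^{1 − 10} = 26334 · 1/512 = 13167/256.
Numerically: E[X] ≈ 51.433594.

E[X] = C(22,5)·2^(1−C(5,2)) = 13167/256 ≈ 51.433594.


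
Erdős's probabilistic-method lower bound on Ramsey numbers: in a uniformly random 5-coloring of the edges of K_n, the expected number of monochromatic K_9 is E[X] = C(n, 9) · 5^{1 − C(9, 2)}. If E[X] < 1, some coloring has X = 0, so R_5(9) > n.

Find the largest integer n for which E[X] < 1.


We need C(n, 9) · 5^{1 − 36} < 1, i.e. C(n, 9) < 5^{36 − 1} = 2910383045673370361328125.
Check values of n near the boundary:
  n = 2166: C(2166, 9) = 2844037944203015677277940; 2844037944203015677277940 < 2910383045673370361328125? YES
  n = 2167: C(2167, 9) = 2855899084841489792706810; 2855899084841489792706810 < 2910383045673370361328125? YES
  n = 2168: C(2168, 9) = 2867804175977929537095120; 2867804175977929537095120 < 2910383045673370361328125? YES
  n = 2169: C(2169, 9) = 2879753360044504243499683; 2879753360044504243499683 < 2910383045673370361328125? YES
  n = 2170: C(2170, 9) = 2891746779868845075610510; 2891746779868845075610510 < 2910383045673370361328125? YES
  n = 2171: C(2171, 9) = 2903784578674959601827205; 2903784578674959601827205 < 2910383045673370361328125? YES
  n = 2172: C(2172, 9) = 2915866900084148060642020; 2915866900084148060642020 < 2910383045673370361328125? NO
  n = 2173: C(2173, 9) = 2927993888115921319674265; 2927993888115921319674265 < 2910383045673370361328125? NO
  n = 2174: C(2174, 9) = 2940165687188920530702934; 2940165687188920530702934 < 2910383045673370361328125? NO
The largest n with C(n, 9) < 2910383045673370361328125 is n = 2171 (where E[X] = 580756915734991920365441/582076609134674072265625 ≈ 0.998). Hence R_5(9) > 2171, i.e. R_5(9) ≥ 2172.

Largest n = 2171; hence R_5(9) > 2171.


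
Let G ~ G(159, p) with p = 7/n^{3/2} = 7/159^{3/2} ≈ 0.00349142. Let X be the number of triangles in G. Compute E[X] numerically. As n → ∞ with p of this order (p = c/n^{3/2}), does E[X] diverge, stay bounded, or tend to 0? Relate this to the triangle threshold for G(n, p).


Number of potential triangles: C(159, 3) = 657359.
Each occurs with probability p³ ≈ (0.00349142)³ ≈ 4.25605332e-08.
By linearity: E[X] = C(159, 3)·p³ ≈ 657359 · 4.25605332e-08 ≈ 0.027978.
Since α = 3/2 > 1, p = c/n^{3/2} = o(1/n) is below the triangle threshold p ~ 1/n. Asymptotically E[X] ~ (c³/6)·n^{3(1−α)} = (7³/6)·n^{-1.5} → 0, so by Markov's inequality G has no triangles w.h.p.

E[X] ≈ 0.027978; in regime p = Θ(1/n^{3/2}) E[X] tends to 0 (below the triangle threshold p ~ 1/n).


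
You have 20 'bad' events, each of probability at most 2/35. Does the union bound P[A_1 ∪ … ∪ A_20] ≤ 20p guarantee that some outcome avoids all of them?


Union bound: P[∪_{i=1}^{20} A_i] ≤ Σ_i P[A_i] ≤ 20·p = 20·(2/35) = 8/7.
Numerically: 8/7 ≈ 1.142857.
Is 8/7 < 1? NO.
Since the bound 8/7 is ≥ 1, the union bound is uninformative here; it does NOT by itself certify existence.

20·p = 8/7 ≈ 1.142857; existence NOT certified by the union bound.


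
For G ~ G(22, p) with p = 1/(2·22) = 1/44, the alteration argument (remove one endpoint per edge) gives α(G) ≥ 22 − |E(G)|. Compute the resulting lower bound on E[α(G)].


E[|E(G)|] = C(22, 2)·p = 231 · (1/44) = 21/4.
E[α(G)] ≥ n − E[|E(G)|] = 22 − 21/4 = 67/4.
Numerically: ≈ 16.750.
(This is only a lower bound; the true E[α(G)] may be larger.)

E[α(G)] ≥ 67/4 ≈ 16.750.


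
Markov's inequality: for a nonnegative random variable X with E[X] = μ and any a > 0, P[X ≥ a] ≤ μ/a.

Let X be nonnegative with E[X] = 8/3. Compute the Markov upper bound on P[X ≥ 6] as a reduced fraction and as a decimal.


μ = E[X] = 8/3, a = 6.
Markov: P[X ≥ 6] ≤ μ/a = (8/3)/6 = 4/9.
Numerically: ≈ 0.44444.
(Since a = 6 > μ = 2.66667, the bound 4/9 is < 1 and informative.)

P[X ≥ 6] ≤ 4/9 ≈ 0.44444.


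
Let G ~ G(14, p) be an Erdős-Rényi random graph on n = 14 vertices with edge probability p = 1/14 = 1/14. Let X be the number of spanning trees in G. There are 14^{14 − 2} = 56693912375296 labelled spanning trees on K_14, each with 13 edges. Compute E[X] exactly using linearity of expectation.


K_14 has 14^{14 − 2} = 56693912375296 labelled spanning trees.
For each such spanning tree H, let X_H = 1 if all 13 edges of H are present in G. Then P[X_H = 1] = p^{13} = (1/14)^{13} = 1/793714773254144.
By linearity: E[X] = Σ_H E[X_H] = 56693912375296 · p^{13} = 56693912375296 · 1/793714773254144 = 1/14.
Numerically: E[X] ≈ 0.07143.

E[X] = 56693912375296 · (1/14)^{13} = 1/14 ≈ 0.07143.


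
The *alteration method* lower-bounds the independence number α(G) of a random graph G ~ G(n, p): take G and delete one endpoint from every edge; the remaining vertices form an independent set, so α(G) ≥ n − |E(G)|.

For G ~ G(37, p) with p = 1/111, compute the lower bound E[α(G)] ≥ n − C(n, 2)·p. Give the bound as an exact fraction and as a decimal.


E[|E(G)|] = C(37, 2)·p = 666 · (1/111) = 6.
E[α(G)] ≥ n − E[|E(G)|] = 37 − 6 = 31.
Numerically: ≈ 31.000000.
(This is only a lower bound; the true E[α(G)] may be larger.)

E[α(G)] ≥ 31 ≈ 31.000000.


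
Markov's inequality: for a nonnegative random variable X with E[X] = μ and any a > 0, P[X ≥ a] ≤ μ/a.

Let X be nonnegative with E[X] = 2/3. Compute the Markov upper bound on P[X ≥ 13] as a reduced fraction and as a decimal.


μ = E[X] = 2/3, a = 13.
Markov: P[X ≥ 13] ≤ μ/a = (2/3)/13 = 2/39.
Numerically: ≈ 0.051282.
(Since a = 13 > μ = 0.666667, the bound 2/39 is < 1 and informative.)

P[X ≥ 13] ≤ 2/39 ≈ 0.051282.


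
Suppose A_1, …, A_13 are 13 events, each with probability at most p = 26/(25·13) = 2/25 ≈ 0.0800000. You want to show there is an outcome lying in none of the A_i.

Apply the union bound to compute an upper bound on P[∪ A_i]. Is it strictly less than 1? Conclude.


Union bound: P[∪_{i=1}^{13} A_i] ≤ Σ_i P[A_i] ≤ 13·p = 13·(2/25) = 26/25.
Numerically: 26/25 ≈ 1.0400000.
Is 26/25 < 1? NO.
Since the bound 26/25 is ≥ 1, the union bound is uninformative here; it does NOT by itself certify existence.

13·p = 26/25 ≈ 1.0400000; existence NOT certified by the union bound.


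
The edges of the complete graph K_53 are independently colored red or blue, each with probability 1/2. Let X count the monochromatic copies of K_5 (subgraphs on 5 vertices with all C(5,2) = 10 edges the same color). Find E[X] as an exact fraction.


Let X = Σ_S X_S over the C(53, 5) = 2869685 subsets S of size 5, where X_S = 1 if the K_5 on S is monochromatic.
For a fixed S, the K_5 on S has C(5, 2) = 10 edges. P[all 10 edges red] = (1/2)^10, and likewise for blue, so P[monochromatic] = 2·(1/2)^10 = 2^{1 − 10} = 1/512.
Summing: E[X] = C(53, 5) · 2^{1 − 10} = 2869685 · 1/512 = 2869685/512.
Numerically: E[X] ≈ 5604.8535.

E[X] = C(53,5)·2^(1−C(5,2)) = 2869685/512 ≈ 5604.8535.


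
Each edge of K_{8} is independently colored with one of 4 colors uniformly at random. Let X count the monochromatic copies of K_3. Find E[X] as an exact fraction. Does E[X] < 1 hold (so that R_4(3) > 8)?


E[X] = C(8, 3) · 4^{1 − 3} = 56 · 4^{−2} = 56/16.
As a reduced fraction: E[X] = 7/2 ≈ 3.50000.
Is E[X] < 1? NO.
Since E[X] ≥ 1, the first-moment bound is inconclusive at n = 8; it does NOT by itself certify R_4(3) > 8.

E[X] = 7/2 ≈ 3.50000; E[X] ≥ 1; first-moment method inconclusive here.


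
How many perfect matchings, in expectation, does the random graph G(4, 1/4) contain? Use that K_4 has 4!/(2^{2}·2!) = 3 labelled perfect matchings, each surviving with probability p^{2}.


K_4 has 4!/(2^{2}·2!) = 3 labelled perfect matchings.
For each such perfect matching H, let X_H = 1 if all 2 edges of H are present in G. Then P[X_H = 1] = p^{2} = (1/4)^{2} = 1/16.
Summing the indicators: E[X] = Σ_H E[X_H] = 3 · p^{2} = 3 · 1/16 = 3/16.
Numerically: E[X] ≈ 0.1875.

E[X] = 3 · (1/4)^{2} = 3/16 ≈ 0.1875.


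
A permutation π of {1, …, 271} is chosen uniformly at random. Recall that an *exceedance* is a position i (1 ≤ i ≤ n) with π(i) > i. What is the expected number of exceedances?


Write X = Σ_{i=1}^{271} X_i, where X_i = 1_{π(i) > i}.
For each fixed i, π(i) is uniform over {1, …, 271} (marginal of a uniform permutation), so P[π(i) > i] = (n − i)/n. Summing: Σ_{i=1}^{271} (n − i)/n = (0 + 1 + … + 270)/271 = 271(271 − 1)/(2·271) = (271 − 1)/2.
Hence E[X] = Σ_{i=1}^{271} (271 − i)/271 = 135 ≈ 135.000000.

E[X] = 135 = 135.000000.


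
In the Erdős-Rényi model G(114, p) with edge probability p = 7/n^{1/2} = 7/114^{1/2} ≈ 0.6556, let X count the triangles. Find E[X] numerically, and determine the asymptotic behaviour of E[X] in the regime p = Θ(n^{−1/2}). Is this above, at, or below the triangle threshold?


Number of potential triangles: C(114, 3) = 240464.
Each occurs with probability p³ ≈ (0.6556)³ ≈ 2.817973e-01.
By linearity: E[X] = C(114, 3)·p³ ≈ 240464 · 2.817973e-01 ≈ 67762.1083.
Since α = 1/2 < 1, p = c/n^{1/2} ≫ 1/n is above the triangle threshold p ~ 1/n. Asymptotically E[X] ~ (c³/6)·n^{3(1−α)} = (7³/6)·n^{1.5} → ∞; triangles are abundant w.h.p.

E[X] ≈ 67762.1083; in regime p = Θ(1/n^{1/2}) E[X] diverges (above the triangle threshold p ~ 1/n).


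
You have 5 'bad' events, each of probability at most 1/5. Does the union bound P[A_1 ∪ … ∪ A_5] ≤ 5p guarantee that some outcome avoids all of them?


Union bound: P[∪_{i=1}^{5} A_i] ≤ Σ_i P[A_i] ≤ 5·p = 5·(1/5) = 1.
Numerically: 1 ≈ 1.0000.
Is 1 < 1? NO.
Since the bound 1 is ≥ 1, the union bound is uninformative here; it does NOT by itself certify existence.

5·p = 1 ≈ 1.0000; existence NOT certified by the union bound.
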